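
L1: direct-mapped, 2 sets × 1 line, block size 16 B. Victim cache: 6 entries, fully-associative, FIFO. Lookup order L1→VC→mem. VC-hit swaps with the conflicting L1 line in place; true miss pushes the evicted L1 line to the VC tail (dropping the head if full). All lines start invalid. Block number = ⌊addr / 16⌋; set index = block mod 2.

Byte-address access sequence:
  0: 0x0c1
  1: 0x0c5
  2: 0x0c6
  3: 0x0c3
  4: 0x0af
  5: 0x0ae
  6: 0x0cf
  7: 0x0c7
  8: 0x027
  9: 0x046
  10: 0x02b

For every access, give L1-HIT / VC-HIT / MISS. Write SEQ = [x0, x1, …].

SEQ = [MISS, L1-HIT, L1-HIT, L1-HIT, MISS, L1-HIT, VC-HIT, L1-HIT, MISS, MISS, VC-HIT]

  [0] addr=0xc1 blk=12 s=0: MISS | VC []
  [1] addr=0xc5 blk=12 s=0: L1-HIT | VC []
  [2] addr=0xc6 blk=12 s=0: L1-HIT | VC []
  [3] addr=0xc3 blk=12 s=0: L1-HIT | VC []
  [4] addr=0xaf blk=10 s=0: MISS | VC [12]
  [5] addr=0xae blk=10 s=0: L1-HIT | VC [12]
  [6] addr=0xcf blk=12 s=0: VC-HIT | VC [10]
  [7] addr=0xc7 blk=12 s=0: L1-HIT | VC [10]
  [8] addr=0x27 blk=2 s=0: MISS | VC [10, 12]
  [9] addr=0x46 blk=4 s=0: MISS | VC [10, 12, 2]
  [10] addr=0x2b blk=2 s=0: VC-HIT | VC [10, 12, 4]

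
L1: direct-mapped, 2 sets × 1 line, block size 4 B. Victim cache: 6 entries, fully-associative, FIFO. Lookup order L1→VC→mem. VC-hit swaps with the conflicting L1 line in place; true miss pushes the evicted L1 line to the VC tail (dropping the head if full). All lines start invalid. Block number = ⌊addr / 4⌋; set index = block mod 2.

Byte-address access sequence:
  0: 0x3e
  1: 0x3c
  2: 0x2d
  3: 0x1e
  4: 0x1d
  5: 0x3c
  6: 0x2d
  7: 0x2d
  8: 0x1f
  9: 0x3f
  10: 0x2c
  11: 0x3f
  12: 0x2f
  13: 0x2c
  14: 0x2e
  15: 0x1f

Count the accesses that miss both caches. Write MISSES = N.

MISSES = 3

#0 0x3e→b15/s1 MISS; vc=[]
#1 0x3c→b15/s1 L1-HIT; vc=[]
#2 0x2d→b11/s1 MISS; vc=[15]
#3 0x1e→b7/s1 MISS; vc=[15,11]
#4 0x1d→b7/s1 L1-HIT; vc=[15,11]
#5 0x3c→b15/s1 VC-HIT; vc=[7,11]
#6 0x2d→b11/s1 VC-HIT; vc=[7,15]
#7 0x2d→b11/s1 L1-HIT; vc=[7,15]
#8 0x1f→b7/s1 VC-HIT; vc=[11,15]
#9 0x3f→b15/s1 VC-HIT; vc=[11,7]
#10 0x2c→b11/s1 VC-HIT; vc=[15,7]
#11 0x3f→b15/s1 VC-HIT; vc=[11,7]
#12 0x2f→b11/s1 VC-HIT; vc=[15,7]
#13 0x2c→b11/s1 L1-HIT; vc=[15,7]
#14 0x2e→b11/s1 L1-HIT; vc=[15,7]
#15 0x1f→b7/s1 VC-HIT; vc=[15,11]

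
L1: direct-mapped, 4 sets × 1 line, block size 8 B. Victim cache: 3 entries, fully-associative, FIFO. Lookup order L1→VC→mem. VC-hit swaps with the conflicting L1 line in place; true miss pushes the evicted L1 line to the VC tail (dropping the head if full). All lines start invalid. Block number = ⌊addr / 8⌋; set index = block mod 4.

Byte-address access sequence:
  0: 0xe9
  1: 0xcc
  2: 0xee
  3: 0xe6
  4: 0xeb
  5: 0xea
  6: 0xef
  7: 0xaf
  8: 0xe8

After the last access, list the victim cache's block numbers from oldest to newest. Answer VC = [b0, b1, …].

VC = [25, 21]

  [0] addr=0xe9 blk=29 s=1: MISS | VC []
  [1] addr=0xcc blk=25 s=1: MISS | VC [29]
  [2] addr=0xee blk=29 s=1: VC-HIT | VC [25]
  [3] addr=0xe6 blk=28 s=0: MISS | VC [25]
  [4] addr=0xeb blk=29 s=1: L1-HIT | VC [25]
  [5] addr=0xea blk=29 s=1: L1-HIT | VC [25]
  [6] addr=0xef blk=29 s=1: L1-HIT | VC [25]
  [7] addr=0xaf blk=21 s=1: MISS | VC [25, 29]
  [8] addr=0xe8 blk=29 s=1: VC-HIT | VC [25, 21]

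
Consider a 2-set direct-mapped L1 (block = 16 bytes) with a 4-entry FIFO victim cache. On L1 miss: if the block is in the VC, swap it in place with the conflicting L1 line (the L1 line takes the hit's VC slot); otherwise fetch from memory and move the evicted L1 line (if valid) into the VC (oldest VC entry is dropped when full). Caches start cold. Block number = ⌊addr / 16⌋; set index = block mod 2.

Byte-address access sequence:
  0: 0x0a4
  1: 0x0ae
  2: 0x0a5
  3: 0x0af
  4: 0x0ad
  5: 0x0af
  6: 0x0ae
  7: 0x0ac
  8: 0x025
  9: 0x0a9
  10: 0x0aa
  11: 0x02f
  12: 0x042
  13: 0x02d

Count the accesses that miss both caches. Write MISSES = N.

#0 0xa4→b10/s0 MISS; vc=[]
#1 0xae→b10/s0 L1-HIT; vc=[]
#2 0xa5→b10/s0 L1-HIT; vc=[]
#3 0xaf→b10/s0 L1-HIT; vc=[]
#4 0xad→b10/s0 L1-HIT; vc=[]
#5 0xaf→b10/s0 L1-HIT; vc=[]
#6 0xae→b10/s0 L1-HIT; vc=[]
#7 0xac→b10/s0 L1-HIT; vc=[]
#8 0x25→b2/s0 MISS; vc=[10]
#9 0xa9→b10/s0 VC-HIT; vc=[2]
#10 0xaa→b10/s0 L1-HIT; vc=[2]
#11 0x2f→b2/s0 VC-HIT; vc=[10]
#12 0x42→b4/s0 MISS; vc=[10,2]
#13 0x2d→b2/s0 VC-HIT; vc=[10,4]

MISSES = 3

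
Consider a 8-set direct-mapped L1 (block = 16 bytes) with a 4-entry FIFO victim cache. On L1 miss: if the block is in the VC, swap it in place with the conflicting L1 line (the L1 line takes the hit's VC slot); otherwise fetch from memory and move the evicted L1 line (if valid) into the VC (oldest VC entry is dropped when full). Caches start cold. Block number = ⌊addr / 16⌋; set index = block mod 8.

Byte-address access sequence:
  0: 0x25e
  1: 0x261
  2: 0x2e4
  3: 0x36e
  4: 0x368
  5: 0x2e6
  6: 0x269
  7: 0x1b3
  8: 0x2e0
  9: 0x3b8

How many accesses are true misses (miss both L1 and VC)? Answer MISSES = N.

  [0] addr=0x25e blk=37 s=5: MISS | VC []
  [1] addr=0x261 blk=38 s=6: MISS | VC []
  [2] addr=0x2e4 blk=46 s=6: MISS | VC [38]
  [3] addr=0x36e blk=54 s=6: MISS | VC [38, 46]
  [4] addr=0x368 blk=54 s=6: L1-HIT | VC [38, 46]
  [5] addr=0x2e6 blk=46 s=6: VC-HIT | VC [38, 54]
  [6] addr=0x269 blk=38 s=6: VC-HIT | VC [46, 54]
  [7] addr=0x1b3 blk=27 s=3: MISS | VC [46, 54]
  [8] addr=0x2e0 blk=46 s=6: VC-HIT | VC [38, 54]
  [9] addr=0x3b8 blk=59 s=3: MISS | VC [38, 54, 27]

MISSES = 6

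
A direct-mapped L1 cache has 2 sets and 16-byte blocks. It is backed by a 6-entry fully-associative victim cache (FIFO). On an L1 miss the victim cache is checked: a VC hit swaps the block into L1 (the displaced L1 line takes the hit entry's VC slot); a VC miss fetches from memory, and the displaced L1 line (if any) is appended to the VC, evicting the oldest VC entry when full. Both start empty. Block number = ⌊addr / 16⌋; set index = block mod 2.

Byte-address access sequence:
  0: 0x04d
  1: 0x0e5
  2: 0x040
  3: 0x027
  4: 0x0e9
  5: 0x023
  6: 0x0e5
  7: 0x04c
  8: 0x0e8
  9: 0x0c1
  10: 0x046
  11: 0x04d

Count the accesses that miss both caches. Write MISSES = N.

0: 0x4d (blk 4, set 0) → MISS  vc=[]
1: 0xe5 (blk 14, set 0) → MISS  vc=[4]
2: 0x40 (blk 4, set 0) → VC-HIT  vc=[14]
3: 0x27 (blk 2, set 0) → MISS  vc=[14, 4]
4: 0xe9 (blk 14, set 0) → VC-HIT  vc=[2, 4]
5: 0x23 (blk 2, set 0) → VC-HIT  vc=[14, 4]
6: 0xe5 (blk 14, set 0) → VC-HIT  vc=[2, 4]
7: 0x4c (blk 4, set 0) → VC-HIT  vc=[2, 14]
8: 0xe8 (blk 14, set 0) → VC-HIT  vc=[2, 4]
9: 0xc1 (blk 12, set 0) → MISS  vc=[2, 4, 14]
10: 0x46 (blk 4, set 0) → VC-HIT  vc=[2, 12, 14]
11: 0x4d (blk 4, set 0) → L1-HIT  vc=[2, 12, 14]

MISSES = 4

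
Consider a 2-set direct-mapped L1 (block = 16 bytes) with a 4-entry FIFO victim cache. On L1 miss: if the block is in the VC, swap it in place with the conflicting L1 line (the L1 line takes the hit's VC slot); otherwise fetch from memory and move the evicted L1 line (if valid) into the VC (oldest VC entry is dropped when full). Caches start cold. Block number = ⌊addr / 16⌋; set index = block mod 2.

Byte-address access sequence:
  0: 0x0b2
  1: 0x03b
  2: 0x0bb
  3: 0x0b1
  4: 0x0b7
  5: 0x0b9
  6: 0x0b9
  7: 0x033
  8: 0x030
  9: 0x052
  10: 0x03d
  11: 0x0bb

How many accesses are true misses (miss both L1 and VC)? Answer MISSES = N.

MISSES = 3

  [0] addr=0xb2 blk=11 s=1: MISS | VC []
  [1] addr=0x3b blk=3 s=1: MISS | VC [11]
  [2] addr=0xbb blk=11 s=1: VC-HIT | VC [3]
  [3] addr=0xb1 blk=11 s=1: L1-HIT | VC [3]
  [4] addr=0xb7 blk=11 s=1: L1-HIT | VC [3]
  [5] addr=0xb9 blk=11 s=1: L1-HIT | VC [3]
  [6] addr=0xb9 blk=11 s=1: L1-HIT | VC [3]
  [7] addr=0x33 blk=3 s=1: VC-HIT | VC [11]
  [8] addr=0x30 blk=3 s=1: L1-HIT | VC [11]
  [9] addr=0x52 blk=5 s=1: MISS | VC [11, 3]
  [10] addr=0x3d blk=3 s=1: VC-HIT | VC [11, 5]
  [11] addr=0xbb blk=11 s=1: VC-HIT | VC [3, 5]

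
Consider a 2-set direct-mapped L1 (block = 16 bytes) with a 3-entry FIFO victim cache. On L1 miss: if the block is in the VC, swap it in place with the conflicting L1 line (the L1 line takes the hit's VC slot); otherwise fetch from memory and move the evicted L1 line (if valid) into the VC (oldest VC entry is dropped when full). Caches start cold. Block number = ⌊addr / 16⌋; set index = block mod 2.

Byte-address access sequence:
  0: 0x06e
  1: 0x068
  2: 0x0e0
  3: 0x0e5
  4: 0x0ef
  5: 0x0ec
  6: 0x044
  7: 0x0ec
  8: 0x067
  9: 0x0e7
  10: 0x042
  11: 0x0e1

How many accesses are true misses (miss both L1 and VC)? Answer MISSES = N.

0: 0x6e (blk 6, set 0) → MISS  vc=[]
1: 0x68 (blk 6, set 0) → L1-HIT  vc=[]
2: 0xe0 (blk 14, set 0) → MISS  vc=[6]
3: 0xe5 (blk 14, set 0) → L1-HIT  vc=[6]
4: 0xef (blk 14, set 0) → L1-HIT  vc=[6]
5: 0xec (blk 14, set 0) → L1-HIT  vc=[6]
6: 0x44 (blk 4, set 0) → MISS  vc=[6, 14]
7: 0xec (blk 14, set 0) → VC-HIT  vc=[6, 4]
8: 0x67 (blk 6, set 0) → VC-HIT  vc=[14, 4]
9: 0xe7 (blk 14, set 0) → VC-HIT  vc=[6, 4]
10: 0x42 (blk 4, set 0) → VC-HIT  vc=[6, 14]
11: 0xe1 (blk 14, set 0) → VC-HIT  vc=[6, 4]

MISSES = 3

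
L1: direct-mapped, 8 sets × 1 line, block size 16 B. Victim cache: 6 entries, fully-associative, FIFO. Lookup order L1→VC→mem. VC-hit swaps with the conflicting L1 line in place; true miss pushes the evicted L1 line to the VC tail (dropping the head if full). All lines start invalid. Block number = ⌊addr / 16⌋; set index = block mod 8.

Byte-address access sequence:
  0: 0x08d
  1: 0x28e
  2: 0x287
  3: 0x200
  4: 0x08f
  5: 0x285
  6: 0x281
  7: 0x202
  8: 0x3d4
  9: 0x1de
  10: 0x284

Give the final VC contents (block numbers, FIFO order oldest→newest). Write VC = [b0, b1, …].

VC = [32, 8, 61]

  [0] addr=0x8d blk=8 s=0: MISS | VC []
  [1] addr=0x28e blk=40 s=0: MISS | VC [8]
  [2] addr=0x287 blk=40 s=0: L1-HIT | VC [8]
  [3] addr=0x200 blk=32 s=0: MISS | VC [8, 40]
  [4] addr=0x8f blk=8 s=0: VC-HIT | VC [32, 40]
  [5] addr=0x285 blk=40 s=0: VC-HIT | VC [32, 8]
  [6] addr=0x281 blk=40 s=0: L1-HIT | VC [32, 8]
  [7] addr=0x202 blk=32 s=0: VC-HIT | VC [40, 8]
  [8] addr=0x3d4 blk=61 s=5: MISS | VC [40, 8]
  [9] addr=0x1de blk=29 s=5: MISS | VC [40, 8, 61]
  [10] addr=0x284 blk=40 s=0: VC-HIT | VC [32, 8, 61]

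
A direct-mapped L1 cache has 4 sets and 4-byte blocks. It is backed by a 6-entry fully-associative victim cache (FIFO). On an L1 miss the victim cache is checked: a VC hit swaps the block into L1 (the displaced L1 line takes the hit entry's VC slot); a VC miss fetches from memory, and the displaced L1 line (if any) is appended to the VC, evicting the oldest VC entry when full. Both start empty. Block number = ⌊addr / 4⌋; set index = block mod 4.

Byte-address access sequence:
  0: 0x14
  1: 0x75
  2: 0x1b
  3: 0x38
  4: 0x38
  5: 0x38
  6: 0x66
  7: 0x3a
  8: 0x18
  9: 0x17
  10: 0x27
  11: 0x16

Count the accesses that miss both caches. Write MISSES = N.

0: 0x14 (blk 5, set 1) → MISS  vc=[]
1: 0x75 (blk 29, set 1) → MISS  vc=[5]
2: 0x1b (blk 6, set 2) → MISS  vc=[5]
3: 0x38 (blk 14, set 2) → MISS  vc=[5, 6]
4: 0x38 (blk 14, set 2) → L1-HIT  vc=[5, 6]
5: 0x38 (blk 14, set 2) → L1-HIT  vc=[5, 6]
6: 0x66 (blk 25, set 1) → MISS  vc=[5, 6, 29]
7: 0x3a (blk 14, set 2) → L1-HIT  vc=[5, 6, 29]
8: 0x18 (blk 6, set 2) → VC-HIT  vc=[5, 14, 29]
9: 0x17 (blk 5, set 1) → VC-HIT  vc=[25, 14, 29]
10: 0x27 (blk 9, set 1) → MISS  vc=[25, 14, 29, 5]
11: 0x16 (blk 5, set 1) → VC-HIT  vc=[25, 14, 29, 9]

MISSES = 6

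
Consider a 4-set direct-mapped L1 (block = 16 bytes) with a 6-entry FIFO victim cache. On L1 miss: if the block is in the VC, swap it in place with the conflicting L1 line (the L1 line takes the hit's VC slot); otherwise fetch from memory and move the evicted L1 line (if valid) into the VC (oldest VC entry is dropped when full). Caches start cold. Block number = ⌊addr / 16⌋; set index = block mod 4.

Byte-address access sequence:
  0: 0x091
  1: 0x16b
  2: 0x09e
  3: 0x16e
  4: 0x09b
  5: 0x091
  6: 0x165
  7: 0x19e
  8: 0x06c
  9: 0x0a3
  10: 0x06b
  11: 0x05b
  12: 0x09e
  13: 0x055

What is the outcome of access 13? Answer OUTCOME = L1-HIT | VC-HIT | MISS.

OUTCOME = VC-HIT

  [0] addr=0x91 blk=9 s=1: MISS | VC []
  [1] addr=0x16b blk=22 s=2: MISS | VC []
  [2] addr=0x9e blk=9 s=1: L1-HIT | VC []
  [3] addr=0x16e blk=22 s=2: L1-HIT | VC []
  [4] addr=0x9b blk=9 s=1: L1-HIT | VC []
  [5] addr=0x91 blk=9 s=1: L1-HIT | VC []
  [6] addr=0x165 blk=22 s=2: L1-HIT | VC []
  [7] addr=0x19e blk=25 s=1: MISS | VC [9]
  [8] addr=0x6c blk=6 s=2: MISS | VC [9, 22]
  [9] addr=0xa3 blk=10 s=2: MISS | VC [9, 22, 6]
  [10] addr=0x6b blk=6 s=2: VC-HIT | VC [9, 22, 10]
  [11] addr=0x5b blk=5 s=1: MISS | VC [9, 22, 10, 25]
  [12] addr=0x9e blk=9 s=1: VC-HIT | VC [5, 22, 10, 25]
  [13] addr=0x55 blk=5 s=1: VC-HIT | VC [9, 22, 10, 25]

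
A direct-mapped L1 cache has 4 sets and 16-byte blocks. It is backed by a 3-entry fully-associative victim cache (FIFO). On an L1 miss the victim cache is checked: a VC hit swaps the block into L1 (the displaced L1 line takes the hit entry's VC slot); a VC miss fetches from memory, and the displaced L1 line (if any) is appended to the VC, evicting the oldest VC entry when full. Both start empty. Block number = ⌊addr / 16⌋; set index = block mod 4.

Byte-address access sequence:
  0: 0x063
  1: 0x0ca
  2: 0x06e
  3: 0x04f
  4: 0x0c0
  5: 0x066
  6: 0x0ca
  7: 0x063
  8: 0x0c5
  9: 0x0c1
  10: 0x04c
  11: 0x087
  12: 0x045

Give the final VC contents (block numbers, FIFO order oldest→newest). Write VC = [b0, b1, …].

VC = [12, 8]

0: 0x63 (blk 6, set 2) → MISS  vc=[]
1: 0xca (blk 12, set 0) → MISS  vc=[]
2: 0x6e (blk 6, set 2) → L1-HIT  vc=[]
3: 0x4f (blk 4, set 0) → MISS  vc=[12]
4: 0xc0 (blk 12, set 0) → VC-HIT  vc=[4]
5: 0x66 (blk 6, set 2) → L1-HIT  vc=[4]
6: 0xca (blk 12, set 0) → L1-HIT  vc=[4]
7: 0x63 (blk 6, set 2) → L1-HIT  vc=[4]
8: 0xc5 (blk 12, set 0) → L1-HIT  vc=[4]
9: 0xc1 (blk 12, set 0) → L1-HIT  vc=[4]
10: 0x4c (blk 4, set 0) → VC-HIT  vc=[12]
11: 0x87 (blk 8, set 0) → MISS  vc=[12, 4]
12: 0x45 (blk 4, set 0) → VC-HIT  vc=[12, 8]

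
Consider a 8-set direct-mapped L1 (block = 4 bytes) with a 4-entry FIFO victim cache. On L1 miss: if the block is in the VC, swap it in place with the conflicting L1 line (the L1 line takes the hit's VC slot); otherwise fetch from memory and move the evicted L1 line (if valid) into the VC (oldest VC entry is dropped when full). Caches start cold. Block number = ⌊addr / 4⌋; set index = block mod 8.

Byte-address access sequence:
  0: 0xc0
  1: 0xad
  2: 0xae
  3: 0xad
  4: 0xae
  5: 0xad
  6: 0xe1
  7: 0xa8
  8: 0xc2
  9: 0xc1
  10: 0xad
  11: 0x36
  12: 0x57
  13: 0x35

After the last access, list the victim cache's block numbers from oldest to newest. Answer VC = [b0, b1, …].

VC = [56, 21]

#0 0xc0→b48/s0 MISS; vc=[]
#1 0xad→b43/s3 MISS; vc=[]
#2 0xae→b43/s3 L1-HIT; vc=[]
#3 0xad→b43/s3 L1-HIT; vc=[]
#4 0xae→b43/s3 L1-HIT; vc=[]
#5 0xad→b43/s3 L1-HIT; vc=[]
#6 0xe1→b56/s0 MISS; vc=[48]
#7 0xa8→b42/s2 MISS; vc=[48]
#8 0xc2→b48/s0 VC-HIT; vc=[56]
#9 0xc1→b48/s0 L1-HIT; vc=[56]
#10 0xad→b43/s3 L1-HIT; vc=[56]
#11 0x36→b13/s5 MISS; vc=[56]
#12 0x57→b21/s5 MISS; vc=[56,13]
#13 0x35→b13/s5 VC-HIT; vc=[56,21]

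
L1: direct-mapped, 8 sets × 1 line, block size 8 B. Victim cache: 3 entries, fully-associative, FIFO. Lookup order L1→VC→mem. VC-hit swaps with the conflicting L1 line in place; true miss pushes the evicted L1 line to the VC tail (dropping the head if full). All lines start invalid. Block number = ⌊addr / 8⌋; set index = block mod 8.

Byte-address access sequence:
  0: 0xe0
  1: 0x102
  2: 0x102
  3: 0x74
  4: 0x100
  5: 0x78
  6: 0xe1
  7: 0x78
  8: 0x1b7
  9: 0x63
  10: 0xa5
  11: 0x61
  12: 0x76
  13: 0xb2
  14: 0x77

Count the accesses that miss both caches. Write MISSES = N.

MISSES = 8

  [0] addr=0xe0 blk=28 s=4: MISS | VC []
  [1] addr=0x102 blk=32 s=0: MISS | VC []
  [2] addr=0x102 blk=32 s=0: L1-HIT | VC []
  [3] addr=0x74 blk=14 s=6: MISS | VC []
  [4] addr=0x100 blk=32 s=0: L1-HIT | VC []
  [5] addr=0x78 blk=15 s=7: MISS | VC []
  [6] addr=0xe1 blk=28 s=4: L1-HIT | VC []
  [7] addr=0x78 blk=15 s=7: L1-HIT | VC []
  [8] addr=0x1b7 blk=54 s=6: MISS | VC [14]
  [9] addr=0x63 blk=12 s=4: MISS | VC [14, 28]
  [10] addr=0xa5 blk=20 s=4: MISS | VC [14, 28, 12]
  [11] addr=0x61 blk=12 s=4: VC-HIT | VC [14, 28, 20]
  [12] addr=0x76 blk=14 s=6: VC-HIT | VC [54, 28, 20]
  [13] addr=0xb2 blk=22 s=6: MISS | VC [28, 20, 14]
  [14] addr=0x77 blk=14 s=6: VC-HIT | VC [28, 20, 22]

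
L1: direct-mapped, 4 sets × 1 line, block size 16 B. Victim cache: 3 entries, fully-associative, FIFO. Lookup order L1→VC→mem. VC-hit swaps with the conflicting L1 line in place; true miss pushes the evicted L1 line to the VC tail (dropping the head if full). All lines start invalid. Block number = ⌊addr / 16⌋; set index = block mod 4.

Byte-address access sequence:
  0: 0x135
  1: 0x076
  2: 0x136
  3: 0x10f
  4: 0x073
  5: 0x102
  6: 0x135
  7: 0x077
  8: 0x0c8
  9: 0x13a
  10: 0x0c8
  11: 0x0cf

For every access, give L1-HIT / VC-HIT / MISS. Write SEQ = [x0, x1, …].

SEQ = [MISS, MISS, VC-HIT, MISS, VC-HIT, L1-HIT, VC-HIT, VC-HIT, MISS, VC-HIT, L1-HIT, L1-HIT]

0: 0x135 (blk 19, set 3) → MISS  vc=[]
1: 0x76 (blk 7, set 3) → MISS  vc=[19]
2: 0x136 (blk 19, set 3) → VC-HIT  vc=[7]
3: 0x10f (blk 16, set 0) → MISS  vc=[7]
4: 0x73 (blk 7, set 3) → VC-HIT  vc=[19]
5: 0x102 (blk 16, set 0) → L1-HIT  vc=[19]
6: 0x135 (blk 19, set 3) → VC-HIT  vc=[7]
7: 0x77 (blk 7, set 3) → VC-HIT  vc=[19]
8: 0xc8 (blk 12, set 0) → MISS  vc=[19, 16]
9: 0x13a (blk 19, set 3) → VC-HIT  vc=[7, 16]
10: 0xc8 (blk 12, set 0) → L1-HIT  vc=[7, 16]
11: 0xcf (blk 12, set 0) → L1-HIT  vc=[7, 16]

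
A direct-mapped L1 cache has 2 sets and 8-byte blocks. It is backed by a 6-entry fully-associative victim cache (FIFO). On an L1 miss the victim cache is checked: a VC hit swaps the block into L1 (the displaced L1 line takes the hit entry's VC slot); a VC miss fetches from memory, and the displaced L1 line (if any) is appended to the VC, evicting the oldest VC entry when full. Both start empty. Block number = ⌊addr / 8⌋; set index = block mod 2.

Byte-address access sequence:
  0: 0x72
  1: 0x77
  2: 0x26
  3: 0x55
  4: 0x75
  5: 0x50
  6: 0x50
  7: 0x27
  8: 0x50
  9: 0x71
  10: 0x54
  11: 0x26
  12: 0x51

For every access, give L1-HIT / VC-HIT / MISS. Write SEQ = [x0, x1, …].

SEQ = [MISS, L1-HIT, MISS, MISS, VC-HIT, VC-HIT, L1-HIT, VC-HIT, VC-HIT, VC-HIT, VC-HIT, VC-HIT, VC-HIT]

  [0] addr=0x72 blk=14 s=0: MISS | VC []
  [1] addr=0x77 blk=14 s=0: L1-HIT | VC []
  [2] addr=0x26 blk=4 s=0: MISS | VC [14]
  [3] addr=0x55 blk=10 s=0: MISS | VC [14, 4]
  [4] addr=0x75 blk=14 s=0: VC-HIT | VC [10, 4]
  [5] addr=0x50 blk=10 s=0: VC-HIT | VC [14, 4]
  [6] addr=0x50 blk=10 s=0: L1-HIT | VC [14, 4]
  [7] addr=0x27 blk=4 s=0: VC-HIT | VC [14, 10]
  [8] addr=0x50 blk=10 s=0: VC-HIT | VC [14, 4]
  [9] addr=0x71 blk=14 s=0: VC-HIT | VC [10, 4]
  [10] addr=0x54 blk=10 s=0: VC-HIT | VC [14, 4]
  [11] addr=0x26 blk=4 s=0: VC-HIT | VC [14, 10]
  [12] addr=0x51 blk=10 s=0: VC-HIT | VC [14, 4]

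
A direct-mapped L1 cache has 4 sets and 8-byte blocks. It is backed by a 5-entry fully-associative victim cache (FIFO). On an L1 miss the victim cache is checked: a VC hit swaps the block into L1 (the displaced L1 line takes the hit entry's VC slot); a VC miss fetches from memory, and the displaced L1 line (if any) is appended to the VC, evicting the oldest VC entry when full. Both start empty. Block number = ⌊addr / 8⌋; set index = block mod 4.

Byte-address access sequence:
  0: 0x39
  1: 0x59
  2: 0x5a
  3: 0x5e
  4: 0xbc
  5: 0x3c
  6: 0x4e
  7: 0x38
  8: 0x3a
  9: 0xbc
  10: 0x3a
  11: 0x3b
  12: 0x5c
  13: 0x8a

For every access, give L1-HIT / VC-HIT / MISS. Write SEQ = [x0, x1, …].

SEQ = [MISS, MISS, L1-HIT, L1-HIT, MISS, VC-HIT, MISS, L1-HIT, L1-HIT, VC-HIT, VC-HIT, L1-HIT, VC-HIT, MISS]

#0 0x39→b7/s3 MISS; vc=[]
#1 0x59→b11/s3 MISS; vc=[7]
#2 0x5a→b11/s3 L1-HIT; vc=[7]
#3 0x5e→b11/s3 L1-HIT; vc=[7]
#4 0xbc→b23/s3 MISS; vc=[7,11]
#5 0x3c→b7/s3 VC-HIT; vc=[23,11]
#6 0x4e→b9/s1 MISS; vc=[23,11]
#7 0x38→b7/s3 L1-HIT; vc=[23,11]
#8 0x3a→b7/s3 L1-HIT; vc=[23,11]
#9 0xbc→b23/s3 VC-HIT; vc=[7,11]
#10 0x3a→b7/s3 VC-HIT; vc=[23,11]
#11 0x3b→b7/s3 L1-HIT; vc=[23,11]
#12 0x5c→b11/s3 VC-HIT; vc=[23,7]
#13 0x8a→b17/s1 MISS; vc=[23,7,9]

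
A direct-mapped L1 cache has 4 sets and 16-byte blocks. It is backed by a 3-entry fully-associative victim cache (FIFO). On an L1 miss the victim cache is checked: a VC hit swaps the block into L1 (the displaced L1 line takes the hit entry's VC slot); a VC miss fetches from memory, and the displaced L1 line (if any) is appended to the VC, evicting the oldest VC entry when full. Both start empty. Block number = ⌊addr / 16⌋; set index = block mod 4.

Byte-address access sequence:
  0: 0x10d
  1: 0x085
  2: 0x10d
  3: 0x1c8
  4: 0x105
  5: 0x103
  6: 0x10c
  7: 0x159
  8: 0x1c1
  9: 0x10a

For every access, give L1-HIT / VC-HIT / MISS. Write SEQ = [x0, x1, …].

SEQ = [MISS, MISS, VC-HIT, MISS, VC-HIT, L1-HIT, L1-HIT, MISS, VC-HIT, VC-HIT]

0: 0x10d (blk 16, set 0) → MISS  vc=[]
1: 0x85 (blk 8, set 0) → MISS  vc=[16]
2: 0x10d (blk 16, set 0) → VC-HIT  vc=[8]
3: 0x1c8 (blk 28, set 0) → MISS  vc=[8, 16]
4: 0x105 (blk 16, set 0) → VC-HIT  vc=[8, 28]
5: 0x103 (blk 16, set 0) → L1-HIT  vc=[8, 28]
6: 0x10c (blk 16, set 0) → L1-HIT  vc=[8, 28]
7: 0x159 (blk 21, set 1) → MISS  vc=[8, 28]
8: 0x1c1 (blk 28, set 0) → VC-HIT  vc=[8, 16]
9: 0x10a (blk 16, set 0) → VC-HIT  vc=[8, 28]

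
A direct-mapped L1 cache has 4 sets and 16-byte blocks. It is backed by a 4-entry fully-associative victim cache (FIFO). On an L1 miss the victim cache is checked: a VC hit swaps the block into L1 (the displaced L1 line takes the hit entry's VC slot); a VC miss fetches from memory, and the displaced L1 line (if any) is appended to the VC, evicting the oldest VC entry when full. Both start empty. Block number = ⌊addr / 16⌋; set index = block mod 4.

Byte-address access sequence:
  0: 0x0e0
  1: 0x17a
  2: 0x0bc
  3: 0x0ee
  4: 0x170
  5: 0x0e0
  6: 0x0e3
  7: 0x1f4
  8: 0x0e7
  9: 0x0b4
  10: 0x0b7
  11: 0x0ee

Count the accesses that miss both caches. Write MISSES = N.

0: 0xe0 (blk 14, set 2) → MISS  vc=[]
1: 0x17a (blk 23, set 3) → MISS  vc=[]
2: 0xbc (blk 11, set 3) → MISS  vc=[23]
3: 0xee (blk 14, set 2) → L1-HIT  vc=[23]
4: 0x170 (blk 23, set 3) → VC-HIT  vc=[11]
5: 0xe0 (blk 14, set 2) → L1-HIT  vc=[11]
6: 0xe3 (blk 14, set 2) → L1-HIT  vc=[11]
7: 0x1f4 (blk 31, set 3) → MISS  vc=[11, 23]
8: 0xe7 (blk 14, set 2) → L1-HIT  vc=[11, 23]
9: 0xb4 (blk 11, set 3) → VC-HIT  vc=[31, 23]
10: 0xb7 (blk 11, set 3) → L1-HIT  vc=[31, 23]
11: 0xee (blk 14, set 2) → L1-HIT  vc=[31, 23]

MISSES = 4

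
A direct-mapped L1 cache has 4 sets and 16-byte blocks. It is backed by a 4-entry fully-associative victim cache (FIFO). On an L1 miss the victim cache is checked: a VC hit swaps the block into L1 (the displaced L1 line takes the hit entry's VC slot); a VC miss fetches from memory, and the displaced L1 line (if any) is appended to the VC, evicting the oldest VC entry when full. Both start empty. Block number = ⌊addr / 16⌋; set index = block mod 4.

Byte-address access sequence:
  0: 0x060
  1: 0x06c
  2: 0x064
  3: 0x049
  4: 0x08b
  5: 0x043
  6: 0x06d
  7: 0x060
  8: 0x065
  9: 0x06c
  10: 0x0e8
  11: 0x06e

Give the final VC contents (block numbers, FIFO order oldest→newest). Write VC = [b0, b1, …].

0: 0x60 (blk 6, set 2) → MISS  vc=[]
1: 0x6c (blk 6, set 2) → L1-HIT  vc=[]
2: 0x64 (blk 6, set 2) → L1-HIT  vc=[]
3: 0x49 (blk 4, set 0) → MISS  vc=[]
4: 0x8b (blk 8, set 0) → MISS  vc=[4]
5: 0x43 (blk 4, set 0) → VC-HIT  vc=[8]
6: 0x6d (blk 6, set 2) → L1-HIT  vc=[8]
7: 0x60 (blk 6, set 2) → L1-HIT  vc=[8]
8: 0x65 (blk 6, set 2) → L1-HIT  vc=[8]
9: 0x6c (blk 6, set 2) → L1-HIT  vc=[8]
10: 0xe8 (blk 14, set 2) → MISS  vc=[8, 6]
11: 0x6e (blk 6, set 2) → VC-HIT  vc=[8, 14]

VC = [8, 14]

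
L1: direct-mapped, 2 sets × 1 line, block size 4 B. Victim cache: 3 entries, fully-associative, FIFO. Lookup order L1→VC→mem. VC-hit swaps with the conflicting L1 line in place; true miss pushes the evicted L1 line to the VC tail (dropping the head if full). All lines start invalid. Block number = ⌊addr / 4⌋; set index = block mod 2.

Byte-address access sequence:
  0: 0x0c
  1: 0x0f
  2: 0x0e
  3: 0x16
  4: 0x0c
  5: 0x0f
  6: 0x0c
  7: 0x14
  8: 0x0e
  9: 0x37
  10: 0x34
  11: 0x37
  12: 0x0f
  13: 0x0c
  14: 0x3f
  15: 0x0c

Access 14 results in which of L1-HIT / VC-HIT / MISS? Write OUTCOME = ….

0: 0xc (blk 3, set 1) → MISS  vc=[]
1: 0xf (blk 3, set 1) → L1-HIT  vc=[]
2: 0xe (blk 3, set 1) → L1-HIT  vc=[]
3: 0x16 (blk 5, set 1) → MISS  vc=[3]
4: 0xc (blk 3, set 1) → VC-HIT  vc=[5]
5: 0xf (blk 3, set 1) → L1-HIT  vc=[5]
6: 0xc (blk 3, set 1) → L1-HIT  vc=[5]
7: 0x14 (blk 5, set 1) → VC-HIT  vc=[3]
8: 0xe (blk 3, set 1) → VC-HIT  vc=[5]
9: 0x37 (blk 13, set 1) → MISS  vc=[5, 3]
10: 0x34 (blk 13, set 1) → L1-HIT  vc=[5, 3]
11: 0x37 (blk 13, set 1) → L1-HIT  vc=[5, 3]
12: 0xf (blk 3, set 1) → VC-HIT  vc=[5, 13]
13: 0xc (blk 3, set 1) → L1-HIT  vc=[5, 13]
14: 0x3f (blk 15, set 1) → MISS  vc=[5, 13, 3]
15: 0xc (blk 3, set 1) → VC-HIT  vc=[5, 13, 15]

OUTCOME = MISS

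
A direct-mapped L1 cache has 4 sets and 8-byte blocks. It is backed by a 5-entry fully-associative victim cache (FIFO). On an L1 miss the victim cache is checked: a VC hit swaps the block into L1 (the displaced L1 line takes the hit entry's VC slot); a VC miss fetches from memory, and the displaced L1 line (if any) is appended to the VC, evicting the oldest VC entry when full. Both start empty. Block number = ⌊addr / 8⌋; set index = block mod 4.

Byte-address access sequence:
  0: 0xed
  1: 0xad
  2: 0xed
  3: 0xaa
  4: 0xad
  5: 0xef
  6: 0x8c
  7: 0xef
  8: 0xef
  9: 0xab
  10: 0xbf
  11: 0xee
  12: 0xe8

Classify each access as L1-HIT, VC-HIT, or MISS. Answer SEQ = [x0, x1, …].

  [0] addr=0xed blk=29 s=1: MISS | VC []
  [1] addr=0xad blk=21 s=1: MISS | VC [29]
  [2] addr=0xed blk=29 s=1: VC-HIT | VC [21]
  [3] addr=0xaa blk=21 s=1: VC-HIT | VC [29]
  [4] addr=0xad blk=21 s=1: L1-HIT | VC [29]
  [5] addr=0xef blk=29 s=1: VC-HIT | VC [21]
  [6] addr=0x8c blk=17 s=1: MISS | VC [21, 29]
  [7] addr=0xef blk=29 s=1: VC-HIT | VC [21, 17]
  [8] addr=0xef blk=29 s=1: L1-HIT | VC [21, 17]
  [9] addr=0xab blk=21 s=1: VC-HIT | VC [29, 17]
  [10] addr=0xbf blk=23 s=3: MISS | VC [29, 17]
  [11] addr=0xee blk=29 s=1: VC-HIT | VC [21, 17]
  [12] addr=0xe8 blk=29 s=1: L1-HIT | VC [21, 17]

SEQ = [MISS, MISS, VC-HIT, VC-HIT, L1-HIT, VC-HIT, MISS, VC-HIT, L1-HIT, VC-HIT, MISS, VC-HIT, L1-HIT]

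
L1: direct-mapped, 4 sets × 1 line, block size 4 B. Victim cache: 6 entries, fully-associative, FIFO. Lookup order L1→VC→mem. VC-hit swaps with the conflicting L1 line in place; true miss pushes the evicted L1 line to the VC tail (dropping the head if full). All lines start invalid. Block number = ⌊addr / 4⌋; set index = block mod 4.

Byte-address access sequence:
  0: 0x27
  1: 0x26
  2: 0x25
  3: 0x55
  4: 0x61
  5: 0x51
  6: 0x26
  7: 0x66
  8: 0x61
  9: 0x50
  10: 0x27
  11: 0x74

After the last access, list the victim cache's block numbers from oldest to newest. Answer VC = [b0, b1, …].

VC = [21, 24, 25, 9]

#0 0x27→b9/s1 MISS; vc=[]
#1 0x26→b9/s1 L1-HIT; vc=[]
#2 0x25→b9/s1 L1-HIT; vc=[]
#3 0x55→b21/s1 MISS; vc=[9]
#4 0x61→b24/s0 MISS; vc=[9]
#5 0x51→b20/s0 MISS; vc=[9,24]
#6 0x26→b9/s1 VC-HIT; vc=[21,24]
#7 0x66→b25/s1 MISS; vc=[21,24,9]
#8 0x61→b24/s0 VC-HIT; vc=[21,20,9]
#9 0x50→b20/s0 VC-HIT; vc=[21,24,9]
#10 0x27→b9/s1 VC-HIT; vc=[21,24,25]
#11 0x74→b29/s1 MISS; vc=[21,24,25,9]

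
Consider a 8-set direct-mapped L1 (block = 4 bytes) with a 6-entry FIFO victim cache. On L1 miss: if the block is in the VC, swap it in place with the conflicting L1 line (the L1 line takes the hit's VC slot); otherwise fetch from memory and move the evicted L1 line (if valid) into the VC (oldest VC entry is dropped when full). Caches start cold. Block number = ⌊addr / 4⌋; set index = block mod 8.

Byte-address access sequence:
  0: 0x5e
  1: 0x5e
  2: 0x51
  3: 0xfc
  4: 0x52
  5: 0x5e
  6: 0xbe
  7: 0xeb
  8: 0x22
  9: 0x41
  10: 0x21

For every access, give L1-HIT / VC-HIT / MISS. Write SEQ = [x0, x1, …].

0: 0x5e (blk 23, set 7) → MISS  vc=[]
1: 0x5e (blk 23, set 7) → L1-HIT  vc=[]
2: 0x51 (blk 20, set 4) → MISS  vc=[]
3: 0xfc (blk 63, set 7) → MISS  vc=[23]
4: 0x52 (blk 20, set 4) → L1-HIT  vc=[23]
5: 0x5e (blk 23, set 7) → VC-HIT  vc=[63]
6: 0xbe (blk 47, set 7) → MISS  vc=[63, 23]
7: 0xeb (blk 58, set 2) → MISS  vc=[63, 23]
8: 0x22 (blk 8, set 0) → MISS  vc=[63, 23]
9: 0x41 (blk 16, set 0) → MISS  vc=[63, 23, 8]
10: 0x21 (blk 8, set 0) → VC-HIT  vc=[63, 23, 16]

SEQ = [MISS, L1-HIT, MISS, MISS, L1-HIT, VC-HIT, MISS, MISS, MISS, MISS, VC-HIT]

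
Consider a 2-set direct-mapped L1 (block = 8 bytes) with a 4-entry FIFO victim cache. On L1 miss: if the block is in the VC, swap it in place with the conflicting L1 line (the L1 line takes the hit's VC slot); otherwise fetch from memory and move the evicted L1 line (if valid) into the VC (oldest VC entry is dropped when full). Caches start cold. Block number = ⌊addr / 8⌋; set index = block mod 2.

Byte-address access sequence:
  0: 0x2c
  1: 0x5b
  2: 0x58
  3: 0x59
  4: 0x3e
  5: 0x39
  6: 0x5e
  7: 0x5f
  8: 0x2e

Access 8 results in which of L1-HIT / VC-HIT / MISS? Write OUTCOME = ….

OUTCOME = VC-HIT

0: 0x2c (blk 5, set 1) → MISS  vc=[]
1: 0x5b (blk 11, set 1) → MISS  vc=[5]
2: 0x58 (blk 11, set 1) → L1-HIT  vc=[5]
3: 0x59 (blk 11, set 1) → L1-HIT  vc=[5]
4: 0x3e (blk 7, set 1) → MISS  vc=[5, 11]
5: 0x39 (blk 7, set 1) → L1-HIT  vc=[5, 11]
6: 0x5e (blk 11, set 1) → VC-HIT  vc=[5, 7]
7: 0x5f (blk 11, set 1) → L1-HIT  vc=[5, 7]
8: 0x2e (blk 5, set 1) → VC-HIT  vc=[11, 7]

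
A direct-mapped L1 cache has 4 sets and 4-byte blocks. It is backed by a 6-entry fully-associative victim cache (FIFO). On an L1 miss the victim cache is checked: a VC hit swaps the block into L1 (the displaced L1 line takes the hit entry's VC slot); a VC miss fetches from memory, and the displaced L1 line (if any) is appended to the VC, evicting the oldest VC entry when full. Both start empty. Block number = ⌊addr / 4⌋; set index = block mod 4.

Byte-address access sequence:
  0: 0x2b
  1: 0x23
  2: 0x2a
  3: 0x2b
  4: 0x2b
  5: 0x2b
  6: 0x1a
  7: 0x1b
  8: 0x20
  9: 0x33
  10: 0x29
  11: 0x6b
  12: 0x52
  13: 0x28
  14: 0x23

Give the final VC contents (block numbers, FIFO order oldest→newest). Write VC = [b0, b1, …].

VC = [6, 20, 26, 12]

  [0] addr=0x2b blk=10 s=2: MISS | VC []
  [1] addr=0x23 blk=8 s=0: MISS | VC []
  [2] addr=0x2a blk=10 s=2: L1-HIT | VC []
  [3] addr=0x2b blk=10 s=2: L1-HIT | VC []
  [4] addr=0x2b blk=10 s=2: L1-HIT | VC []
  [5] addr=0x2b blk=10 s=2: L1-HIT | VC []
  [6] addr=0x1a blk=6 s=2: MISS | VC [10]
  [7] addr=0x1b blk=6 s=2: L1-HIT | VC [10]
  [8] addr=0x20 blk=8 s=0: L1-HIT | VC [10]
  [9] addr=0x33 blk=12 s=0: MISS | VC [10, 8]
  [10] addr=0x29 blk=10 s=2: VC-HIT | VC [6, 8]
  [11] addr=0x6b blk=26 s=2: MISS | VC [6, 8, 10]
  [12] addr=0x52 blk=20 s=0: MISS | VC [6, 8, 10, 12]
  [13] addr=0x28 blk=10 s=2: VC-HIT | VC [6, 8, 26, 12]
  [14] addr=0x23 blk=8 s=0: VC-HIT | VC [6, 20, 26, 12]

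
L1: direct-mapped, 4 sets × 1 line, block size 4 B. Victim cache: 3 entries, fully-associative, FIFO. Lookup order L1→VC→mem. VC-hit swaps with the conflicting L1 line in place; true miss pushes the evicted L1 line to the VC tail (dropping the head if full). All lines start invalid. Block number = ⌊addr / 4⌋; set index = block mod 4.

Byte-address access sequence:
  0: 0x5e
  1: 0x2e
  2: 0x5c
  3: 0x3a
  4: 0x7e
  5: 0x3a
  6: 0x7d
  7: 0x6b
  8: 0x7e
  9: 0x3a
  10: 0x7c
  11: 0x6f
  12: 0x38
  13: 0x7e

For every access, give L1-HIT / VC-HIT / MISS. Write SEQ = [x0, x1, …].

SEQ = [MISS, MISS, VC-HIT, MISS, MISS, L1-HIT, L1-HIT, MISS, L1-HIT, VC-HIT, L1-HIT, MISS, L1-HIT, VC-HIT]

#0 0x5e→b23/s3 MISS; vc=[]
#1 0x2e→b11/s3 MISS; vc=[23]
#2 0x5c→b23/s3 VC-HIT; vc=[11]
#3 0x3a→b14/s2 MISS; vc=[11]
#4 0x7e→b31/s3 MISS; vc=[11,23]
#5 0x3a→b14/s2 L1-HIT; vc=[11,23]
#6 0x7d→b31/s3 L1-HIT; vc=[11,23]
#7 0x6b→b26/s2 MISS; vc=[11,23,14]
#8 0x7e→b31/s3 L1-HIT; vc=[11,23,14]
#9 0x3a→b14/s2 VC-HIT; vc=[11,23,26]
#10 0x7c→b31/s3 L1-HIT; vc=[11,23,26]
#11 0x6f→b27/s3 MISS; vc=[23,26,31]
#12 0x38→b14/s2 L1-HIT; vc=[23,26,31]
#13 0x7e→b31/s3 VC-HIT; vc=[23,26,27]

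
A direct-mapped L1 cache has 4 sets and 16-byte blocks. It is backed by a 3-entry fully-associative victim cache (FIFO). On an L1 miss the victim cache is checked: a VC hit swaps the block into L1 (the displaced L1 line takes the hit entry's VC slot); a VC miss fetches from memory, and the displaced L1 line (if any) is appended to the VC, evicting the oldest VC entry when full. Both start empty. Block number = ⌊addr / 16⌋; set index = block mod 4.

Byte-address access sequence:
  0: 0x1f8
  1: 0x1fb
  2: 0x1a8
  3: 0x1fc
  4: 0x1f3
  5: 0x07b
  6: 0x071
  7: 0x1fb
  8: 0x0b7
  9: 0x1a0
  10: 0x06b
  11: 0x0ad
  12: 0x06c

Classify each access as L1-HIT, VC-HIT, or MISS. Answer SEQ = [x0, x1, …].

SEQ = [MISS, L1-HIT, MISS, L1-HIT, L1-HIT, MISS, L1-HIT, VC-HIT, MISS, L1-HIT, MISS, MISS, VC-HIT]

0: 0x1f8 (blk 31, set 3) → MISS  vc=[]
1: 0x1fb (blk 31, set 3) → L1-HIT  vc=[]
2: 0x1a8 (blk 26, set 2) → MISS  vc=[]
3: 0x1fc (blk 31, set 3) → L1-HIT  vc=[]
4: 0x1f3 (blk 31, set 3) → L1-HIT  vc=[]
5: 0x7b (blk 7, set 3) → MISS  vc=[31]
6: 0x71 (blk 7, set 3) → L1-HIT  vc=[31]
7: 0x1fb (blk 31, set 3) → VC-HIT  vc=[7]
8: 0xb7 (blk 11, set 3) → MISS  vc=[7, 31]
9: 0x1a0 (blk 26, set 2) → L1-HIT  vc=[7, 31]
10: 0x6b (blk 6, set 2) → MISS  vc=[7, 31, 26]
11: 0xad (blk 10, set 2) → MISS  vc=[31, 26, 6]
12: 0x6c (blk 6, set 2) → VC-HIT  vc=[31, 26, 10]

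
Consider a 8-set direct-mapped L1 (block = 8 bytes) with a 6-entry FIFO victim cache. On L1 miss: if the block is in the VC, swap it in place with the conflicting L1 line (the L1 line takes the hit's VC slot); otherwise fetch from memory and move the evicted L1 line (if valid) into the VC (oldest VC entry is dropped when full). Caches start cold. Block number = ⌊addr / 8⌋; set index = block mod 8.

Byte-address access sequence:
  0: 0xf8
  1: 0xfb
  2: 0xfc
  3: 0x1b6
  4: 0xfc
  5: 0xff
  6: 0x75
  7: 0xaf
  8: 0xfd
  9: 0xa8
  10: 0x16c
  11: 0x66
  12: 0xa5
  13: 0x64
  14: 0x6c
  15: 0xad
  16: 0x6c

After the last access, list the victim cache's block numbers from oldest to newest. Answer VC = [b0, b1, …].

VC = [54, 21, 20, 45]

  [0] addr=0xf8 blk=31 s=7: MISS | VC []
  [1] addr=0xfb blk=31 s=7: L1-HIT | VC []
  [2] addr=0xfc blk=31 s=7: L1-HIT | VC []
  [3] addr=0x1b6 blk=54 s=6: MISS | VC []
  [4] addr=0xfc blk=31 s=7: L1-HIT | VC []
  [5] addr=0xff blk=31 s=7: L1-HIT | VC []
  [6] addr=0x75 blk=14 s=6: MISS | VC [54]
  [7] addr=0xaf blk=21 s=5: MISS | VC [54]
  [8] addr=0xfd blk=31 s=7: L1-HIT | VC [54]
  [9] addr=0xa8 blk=21 s=5: L1-HIT | VC [54]
  [10] addr=0x16c blk=45 s=5: MISS | VC [54, 21]
  [11] addr=0x66 blk=12 s=4: MISS | VC [54, 21]
  [12] addr=0xa5 blk=20 s=4: MISS | VC [54, 21, 12]
  [13] addr=0x64 blk=12 s=4: VC-HIT | VC [54, 21, 20]
  [14] addr=0x6c blk=13 s=5: MISS | VC [54, 21, 20, 45]
  [15] addr=0xad blk=21 s=5: VC-HIT | VC [54, 13, 20, 45]
  [16] addr=0x6c blk=13 s=5: VC-HIT | VC [54, 21, 20, 45]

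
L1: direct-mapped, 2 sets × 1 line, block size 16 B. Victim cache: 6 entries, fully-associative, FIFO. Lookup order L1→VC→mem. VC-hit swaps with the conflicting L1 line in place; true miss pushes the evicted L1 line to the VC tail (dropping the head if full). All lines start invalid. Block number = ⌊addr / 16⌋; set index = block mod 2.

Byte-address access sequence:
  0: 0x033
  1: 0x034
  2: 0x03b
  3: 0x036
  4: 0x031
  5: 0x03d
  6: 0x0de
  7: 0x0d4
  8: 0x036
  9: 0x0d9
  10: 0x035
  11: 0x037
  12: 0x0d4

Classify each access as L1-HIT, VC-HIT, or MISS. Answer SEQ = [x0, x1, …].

0: 0x33 (blk 3, set 1) → MISS  vc=[]
1: 0x34 (blk 3, set 1) → L1-HIT  vc=[]
2: 0x3b (blk 3, set 1) → L1-HIT  vc=[]
3: 0x36 (blk 3, set 1) → L1-HIT  vc=[]
4: 0x31 (blk 3, set 1) → L1-HIT  vc=[]
5: 0x3d (blk 3, set 1) → L1-HIT  vc=[]
6: 0xde (blk 13, set 1) → MISS  vc=[3]
7: 0xd4 (blk 13, set 1) → L1-HIT  vc=[3]
8: 0x36 (blk 3, set 1) → VC-HIT  vc=[13]
9: 0xd9 (blk 13, set 1) → VC-HIT  vc=[3]
10: 0x35 (blk 3, set 1) → VC-HIT  vc=[13]
11: 0x37 (blk 3, set 1) → L1-HIT  vc=[13]
12: 0xd4 (blk 13, set 1) → VC-HIT  vc=[3]

SEQ = [MISS, L1-HIT, L1-HIT, L1-HIT, L1-HIT, L1-HIT, MISS, L1-HIT, VC-HIT, VC-HIT, VC-HIT, L1-HIT, VC-HIT]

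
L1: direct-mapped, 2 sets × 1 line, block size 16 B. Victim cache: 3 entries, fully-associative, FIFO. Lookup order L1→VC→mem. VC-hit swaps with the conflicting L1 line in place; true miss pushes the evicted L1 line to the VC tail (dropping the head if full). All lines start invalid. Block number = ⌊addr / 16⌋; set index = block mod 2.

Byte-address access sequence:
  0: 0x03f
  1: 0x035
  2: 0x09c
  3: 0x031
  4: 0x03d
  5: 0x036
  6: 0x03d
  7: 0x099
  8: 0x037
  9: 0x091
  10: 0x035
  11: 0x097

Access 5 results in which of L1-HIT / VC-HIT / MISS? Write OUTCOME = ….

0: 0x3f (blk 3, set 1) → MISS  vc=[]
1: 0x35 (blk 3, set 1) → L1-HIT  vc=[]
2: 0x9c (blk 9, set 1) → MISS  vc=[3]
3: 0x31 (blk 3, set 1) → VC-HIT  vc=[9]
4: 0x3d (blk 3, set 1) → L1-HIT  vc=[9]
5: 0x36 (blk 3, set 1) → L1-HIT  vc=[9]
6: 0x3d (blk 3, set 1) → L1-HIT  vc=[9]
7: 0x99 (blk 9, set 1) → VC-HIT  vc=[3]
8: 0x37 (blk 3, set 1) → VC-HIT  vc=[9]
9: 0x91 (blk 9, set 1) → VC-HIT  vc=[3]
10: 0x35 (blk 3, set 1) → VC-HIT  vc=[9]
11: 0x97 (blk 9, set 1) → VC-HIT  vc=[3]

OUTCOME = L1-HIT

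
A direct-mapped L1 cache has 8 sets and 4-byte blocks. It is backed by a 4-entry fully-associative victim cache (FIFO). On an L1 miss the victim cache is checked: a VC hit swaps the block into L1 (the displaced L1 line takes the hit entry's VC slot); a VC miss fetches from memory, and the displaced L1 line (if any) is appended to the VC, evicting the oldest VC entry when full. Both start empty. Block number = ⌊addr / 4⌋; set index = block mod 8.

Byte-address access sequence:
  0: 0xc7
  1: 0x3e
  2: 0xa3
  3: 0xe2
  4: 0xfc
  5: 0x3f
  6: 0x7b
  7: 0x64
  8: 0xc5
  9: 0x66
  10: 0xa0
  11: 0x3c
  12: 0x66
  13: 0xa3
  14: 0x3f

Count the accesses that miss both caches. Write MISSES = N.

#0 0xc7→b49/s1 MISS; vc=[]
#1 0x3e→b15/s7 MISS; vc=[]
#2 0xa3→b40/s0 MISS; vc=[]
#3 0xe2→b56/s0 MISS; vc=[40]
#4 0xfc→b63/s7 MISS; vc=[40,15]
#5 0x3f→b15/s7 VC-HIT; vc=[40,63]
#6 0x7b→b30/s6 MISS; vc=[40,63]
#7 0x64→b25/s1 MISS; vc=[40,63,49]
#8 0xc5→b49/s1 VC-HIT; vc=[40,63,25]
#9 0x66→b25/s1 VC-HIT; vc=[40,63,49]
#10 0xa0→b40/s0 VC-HIT; vc=[56,63,49]
#11 0x3c→b15/s7 L1-HIT; vc=[56,63,49]
#12 0x66→b25/s1 L1-HIT; vc=[56,63,49]
#13 0xa3→b40/s0 L1-HIT; vc=[56,63,49]
#14 0x3f→b15/s7 L1-HIT; vc=[56,63,49]

MISSES = 7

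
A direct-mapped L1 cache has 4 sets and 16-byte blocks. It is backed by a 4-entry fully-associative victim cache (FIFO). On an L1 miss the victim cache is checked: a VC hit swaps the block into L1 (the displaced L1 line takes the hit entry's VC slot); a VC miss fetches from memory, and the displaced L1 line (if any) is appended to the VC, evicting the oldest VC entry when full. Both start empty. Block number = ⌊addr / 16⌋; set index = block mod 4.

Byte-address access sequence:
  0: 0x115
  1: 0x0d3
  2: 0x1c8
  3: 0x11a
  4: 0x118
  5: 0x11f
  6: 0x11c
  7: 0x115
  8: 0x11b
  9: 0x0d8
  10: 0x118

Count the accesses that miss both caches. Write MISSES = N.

MISSES = 3

  [0] addr=0x115 blk=17 s=1: MISS | VC []
  [1] addr=0xd3 blk=13 s=1: MISS | VC [17]
  [2] addr=0x1c8 blk=28 s=0: MISS | VC [17]
  [3] addr=0x11a blk=17 s=1: VC-HIT | VC [13]
  [4] addr=0x118 blk=17 s=1: L1-HIT | VC [13]
  [5] addr=0x11f blk=17 s=1: L1-HIT | VC [13]
  [6] addr=0x11c blk=17 s=1: L1-HIT | VC [13]
  [7] addr=0x115 blk=17 s=1: L1-HIT | VC [13]
  [8] addr=0x11b blk=17 s=1: L1-HIT | VC [13]
  [9] addr=0xd8 blk=13 s=1: VC-HIT | VC [17]
  [10] addr=0x118 blk=17 s=1: VC-HIT | VC [13]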